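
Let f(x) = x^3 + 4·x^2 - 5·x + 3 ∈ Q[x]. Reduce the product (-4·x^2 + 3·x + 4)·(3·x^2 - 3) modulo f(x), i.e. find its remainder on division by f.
First multiply in Q[x] without reducing: a · b = -12·x^4 + 9·x^3 + 24·x^2 - 9·x - 12. Now divide by f(x) = x^3 + 4·x^2 - 5·x + 3, eliminating the leading term at each step:
  leading term -12·x^4: subtract (-12·x)·f(x) = -12·x^4 - 48·x^3 + 60·x^2 - 36·x, leaving 57·x^3 - 36·x^2 + 27·x - 12
  leading term 57·x^3: subtract (57)·f(x) = 57·x^3 + 228·x^2 - 285·x + 171, leaving -264·x^2 + 312·x - 183
The degree is now < 3, so this is the remainder. Hence a · b ≡ -264·x^2 + 312·x - 183 in Q[x]/(f).

Final answer: a · b ≡ -264·x^2 + 312·x - 183 (mod f(x))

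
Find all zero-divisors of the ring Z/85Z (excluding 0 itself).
An element a ∈ Z/85Z (with a ≠ 0) is a zero-divisor iff gcd(a, 85) > 1 (because a is a unit precisely when gcd(a, n) = 1, and in Z/nZ every nonzero, non-unit element is a zero-divisor). Scan a = 1, ..., 84 and keep those with gcd(a, 85) > 1:
  gcd(5, 85) = 5, gcd(10, 85) = 5, gcd(15, 85) = 5, gcd(17, 85) = 17, gcd(20, 85) = 5, gcd(25, 85) = 5, gcd(30, 85) = 5, gcd(34, 85) = 17, gcd(35, 85) = 5, gcd(40, 85) = 5, gcd(45, 85) = 5, gcd(50, 85) = 5, gcd(51, 85) = 17, gcd(55, 85) = 5, gcd(60, 85) = 5, gcd(65, 85) = 5, gcd(68, 85) = 17, gcd(70, 85) = 5, gcd(75, 85) = 5, gcd(80, 85) = 5.
All other a ∈ {1, ..., 84} have gcd(a, 85) = 1 and are units. So the nonzero zero-divisors are exactly the 20 values of a appearing in this scan.

Final answer: nonzero zero-divisors of Z/85Z = {5, 10, 15, 17, 20, 25, 30, 34, 35, 40, 45, 50, 51, 55, 60, 65, 68, 70, 75, 80}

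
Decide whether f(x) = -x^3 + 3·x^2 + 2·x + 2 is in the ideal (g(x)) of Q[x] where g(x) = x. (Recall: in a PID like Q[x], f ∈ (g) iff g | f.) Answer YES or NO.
In Q[x] the ideal (g) consists of all multiples of g, so f ∈ (g) iff g | f, i.e. iff the remainder of f on division by g is 0. Divide f by g (g is monic, so eliminate the leading term of the running remainder at each step):
  leading term -x^3: subtract (-x^2)·g(x) = -x^3, leaving 3·x^2 + 2·x + 2
  leading term 3·x^2: subtract (3·x)·g(x) = 3·x^2, leaving 2·x + 2
  leading term 2·x: subtract (2)·g(x) = 2·x, leaving 2
The remainder r(x) = 2 ≠ 0 (and deg r < deg g), so g ∤ f, i.e. f ∉ (g).

Final answer: NO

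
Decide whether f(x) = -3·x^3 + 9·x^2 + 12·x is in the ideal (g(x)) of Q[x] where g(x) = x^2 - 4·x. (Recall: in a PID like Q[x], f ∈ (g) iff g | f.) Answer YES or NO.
YES

In Q[x] the ideal (g) consists of all multiples of g, so f ∈ (g) iff g | f, i.e. iff the remainder of f on division by g is 0. Divide f by g (g is monic, so eliminate the leading term of the running remainder at each step):
  leading term -3·x^3: subtract (-3·x)·g(x) = -3·x^3 + 12·x^2, leaving -3·x^2 + 12·x
  leading term -3·x^2: subtract (-3)·g(x) = -3·x^2 + 12·x, leaving 0
The remainder is 0, so f(x) = g(x) · h(x) with h(x) = -3·x - 3. Hence g | f, i.e. f ∈ (g).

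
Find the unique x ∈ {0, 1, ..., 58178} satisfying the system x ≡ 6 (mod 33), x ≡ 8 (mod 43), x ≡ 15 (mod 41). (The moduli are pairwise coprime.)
x ≡ 20433 (mod 58179); the representative in [0, 58179) is 20433

The moduli 33, 43, 41 are pairwise coprime, so by the CRT there is a unique solution mod 33·43·41 = 58179.
Solve by successive substitution. Start with x ≡ 6 (mod 33).
  Combine with x ≡ 8 (mod 43): write x = 6 + 33·t and require 6 + 33·t ≡ 8 (mod 43), i.e. 33·t ≡ 8 − 6 ≡ 2 (mod 43). Since 33^(−1) ≡ 30 (mod 43), t ≡ 30·2 ≡ 17 (mod 43). So x ≡ 6 + 33·17 = 567 (mod 1419).
  Combine with x ≡ 15 (mod 41): write x = 567 + 1419·t and require 567 + 1419·t ≡ 15 (mod 41), i.e. 1419·t ≡ 15 − 567 ≡ 22 (mod 41). Since 1419^(−1) ≡ 23 (mod 41) (1419 ≡ 25 (mod 41)), t ≡ 23·22 ≡ 14 (mod 41). So x ≡ 567 + 1419·14 = 20433 (mod 58179).
Unique solution in [0, 58179): x = 20433.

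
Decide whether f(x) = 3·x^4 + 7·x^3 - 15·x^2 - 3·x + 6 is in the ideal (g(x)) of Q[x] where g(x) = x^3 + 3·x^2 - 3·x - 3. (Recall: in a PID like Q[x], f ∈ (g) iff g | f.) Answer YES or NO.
In Q[x] the ideal (g) consists of all multiples of g, so f ∈ (g) iff g | f, i.e. iff the remainder of f on division by g is 0. Divide f by g (g is monic, so eliminate the leading term of the running remainder at each step):
  leading term 3·x^4: subtract (3·x)·g(x) = 3·x^4 + 9·x^3 - 9·x^2 - 9·x, leaving -2·x^3 - 6·x^2 + 6·x + 6
  leading term -2·x^3: subtract (-2)·g(x) = -2·x^3 - 6·x^2 + 6·x + 6, leaving 0
The remainder is 0, so f(x) = g(x) · h(x) with h(x) = 3·x - 2. Hence g | f, i.e. f ∈ (g).

Final answer: YES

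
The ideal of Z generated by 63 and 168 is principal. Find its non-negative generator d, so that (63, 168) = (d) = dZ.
(63, 168) = (21); d = 21

In the PID Z, (a, b) is generated by gcd(a, b). Compute gcd(168, 63) with the extended Euclidean algorithm, tracking rows (r, s, t) with s·168 + t·63 = r:
  row A: (168, 1, 0)   [1·168 + 0·63 = 168]
  row B: (63, 0, 1)   [0·168 + 1·63 = 63]
  168 = 2·63 + 42   → row C = row A − 2·row B = (42, 1, −2)   [check: 1·168 − 2·63 = 42]
  63 = 1·42 + 21   → row D = row B − 1·row C = (21, −1, 3)   [check: −1·168 + 3·63 = 21]
  42 = 2·21 + 0   → remainder 0, stop. gcd = 21 (last nonzero row D).
So gcd(63, 168) = 21, with Bézout identity −1·168 + 3·63 = 21. Containment (⊇): the Bézout identity exhibits 21 as an element of (63, 168), giving (21) ⊆ (63, 168). Containment (⊆): since 21 | 63 and 21 | 168 (63 = 21·3, 168 = 21·8), every Z-linear combination of 63 and 168 is divisible by 21, so (63, 168) ⊆ (21). Therefore (63, 168) = (21), d = 21.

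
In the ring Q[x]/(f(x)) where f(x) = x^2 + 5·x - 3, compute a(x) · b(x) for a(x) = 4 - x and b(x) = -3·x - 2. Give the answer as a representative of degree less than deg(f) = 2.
First multiply in Q[x] without reducing: a · b = 3·x^2 - 10·x - 8. Now divide by f(x) = x^2 + 5·x - 3, eliminating the leading term at each step:
  leading term 3·x^2: subtract (3)·f(x) = 3·x^2 + 15·x - 9, leaving 1 - 25·x
The degree is now < 2, so this is the remainder. Hence a · b ≡ 1 - 25·x in Q[x]/(f).

Final answer: a · b ≡ 1 - 25·x (mod f(x))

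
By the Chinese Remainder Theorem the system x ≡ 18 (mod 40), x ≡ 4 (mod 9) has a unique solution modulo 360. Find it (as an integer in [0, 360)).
The moduli 40, 9 are pairwise coprime, so by the CRT there is a unique solution mod 40·9 = 360.
Solve by successive substitution. Start with x ≡ 18 (mod 40).
  Combine with x ≡ 4 (mod 9): write x = 18 + 40·t and require 18 + 40·t ≡ 4 (mod 9), i.e. 40·t ≡ 4 − 18 ≡ 4 (mod 9). Since 40^(−1) ≡ 7 (mod 9) (40 ≡ 4 (mod 9)), t ≡ 7·4 ≡ 1 (mod 9). So x ≡ 18 + 40·1 = 58 (mod 360).
Unique solution in [0, 360): x = 58.

Final answer: x ≡ 58 (mod 360); the representative in [0, 360) is 58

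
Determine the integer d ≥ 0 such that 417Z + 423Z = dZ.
In the PID Z, (a, b) is generated by gcd(a, b). Compute gcd(423, 417) with the extended Euclidean algorithm, tracking rows (r, s, t) with s·423 + t·417 = r:
  row A: (423, 1, 0)   [1·423 + 0·417 = 423]
  row B: (417, 0, 1)   [0·423 + 1·417 = 417]
  423 = 1·417 + 6   → row C = row A − 1·row B = (6, 1, −1)   [check: 1·423 − 1·417 = 6]
  417 = 69·6 + 3   → row D = row B − 69·row C = (3, −69, 70)   [check: −69·423 + 70·417 = 3]
  6 = 2·3 + 0   → remainder 0, stop. gcd = 3 (last nonzero row D).
So gcd(417, 423) = 3, with Bézout identity −69·423 + 70·417 = 3. Containment (⊇): the Bézout identity exhibits 3 as an element of (417, 423), giving (3) ⊆ (417, 423). Containment (⊆): since 3 | 417 and 3 | 423 (417 = 3·139, 423 = 3·141), every Z-linear combination of 417 and 423 is divisible by 3, so (417, 423) ⊆ (3). Therefore (417, 423) = (3), d = 3.

Final answer: (417, 423) = (3); d = 3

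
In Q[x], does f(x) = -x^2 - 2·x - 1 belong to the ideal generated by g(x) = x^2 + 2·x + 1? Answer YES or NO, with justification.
In Q[x] the ideal (g) consists of all multiples of g, so f ∈ (g) iff g | f, i.e. iff the remainder of f on division by g is 0. Divide f by g (g is monic, so eliminate the leading term of the running remainder at each step):
  leading term -x^2: subtract (-1)·g(x) = -x^2 - 2·x - 1, leaving 0
The remainder is 0, so f(x) = g(x) · h(x) with h(x) = -1. Hence g | f, i.e. f ∈ (g).

Final answer: YES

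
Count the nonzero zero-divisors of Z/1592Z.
Z/1592Z has 799 nonzero zero-divisors

In Z/1592Z each nonzero element is either a unit (gcd with 1592 is 1) or a zero-divisor (gcd > 1). The number of units is φ(1592): factorise 1592 = 2^3 · 199, so φ(1592) = (2^3 − 2^2) · (199 − 1) = 4 · 198 = 792. The nonzero elements number 1592 − 1 = 1591. Hence the nonzero zero-divisors number 1591 − 792 = 799.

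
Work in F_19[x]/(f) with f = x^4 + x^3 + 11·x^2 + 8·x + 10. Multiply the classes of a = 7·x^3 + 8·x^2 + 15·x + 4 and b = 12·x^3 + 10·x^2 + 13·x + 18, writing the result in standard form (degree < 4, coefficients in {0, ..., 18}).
Multiply as integer polynomials: a · b = 84·x^6 + 166·x^5 + 351·x^4 + 428·x^3 + 379·x^2 + 322·x + 72. Reducing coefficients mod 19: a · b ≡ 8·x^6 + 14·x^5 + 9·x^4 + 10·x^3 + 18·x^2 + 18·x + 15. Now divide by f(x) = x^4 + x^3 + 11·x^2 + 8·x + 10 in F_19[x], eliminating the leading term at each step:
  leading term 8·x^6: subtract (8·x^2)·f(x) = 8·x^6 + 8·x^5 + 12·x^4 + 7·x^3 + 4·x^2, leaving 6·x^5 + 16·x^4 + 3·x^3 + 14·x^2 + 18·x + 15 (coefficients mod 19)
  leading term 6·x^5: subtract (6·x)·f(x) = 6·x^5 + 6·x^4 + 9·x^3 + 10·x^2 + 3·x, leaving 10·x^4 + 13·x^3 + 4·x^2 + 15·x + 15 (coefficients mod 19)
  leading term 10·x^4: subtract (10)·f(x) = 10·x^4 + 10·x^3 + 15·x^2 + 4·x + 5, leaving 3·x^3 + 8·x^2 + 11·x + 10 (coefficients mod 19)
The degree is now < 4, so this is the remainder. Hence a · b ≡ 3·x^3 + 8·x^2 + 11·x + 10 in F_19[x]/(f).

Final answer: a · b ≡ 3·x^3 + 8·x^2 + 11·x + 10 (mod f(x))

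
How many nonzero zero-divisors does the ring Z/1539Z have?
In Z/1539Z each nonzero element is either a unit (gcd with 1539 is 1) or a zero-divisor (gcd > 1). The number of units is φ(1539): factorise 1539 = 3^4 · 19, so φ(1539) = (3^4 − 3^3) · (19 − 1) = 54 · 18 = 972. The nonzero elements number 1539 − 1 = 1538. Hence the nonzero zero-divisors number 1538 − 972 = 566.

Final answer: Z/1539Z has 566 nonzero zero-divisors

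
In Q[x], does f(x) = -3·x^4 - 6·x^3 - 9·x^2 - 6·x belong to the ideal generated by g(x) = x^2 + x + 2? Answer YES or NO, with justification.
In Q[x] the ideal (g) consists of all multiples of g, so f ∈ (g) iff g | f, i.e. iff the remainder of f on division by g is 0. Divide f by g (g is monic, so eliminate the leading term of the running remainder at each step):
  leading term -3·x^4: subtract (-3·x^2)·g(x) = -3·x^4 - 3·x^3 - 6·x^2, leaving -3·x^3 - 3·x^2 - 6·x
  leading term -3·x^3: subtract (-3·x)·g(x) = -3·x^3 - 3·x^2 - 6·x, leaving 0
The remainder is 0, so f(x) = g(x) · h(x) with h(x) = -3·x^2 - 3·x. Hence g | f, i.e. f ∈ (g).

Final answer: YES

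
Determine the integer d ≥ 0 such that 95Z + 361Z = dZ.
In the PID Z, (a, b) is generated by gcd(a, b). Compute gcd(361, 95) with the extended Euclidean algorithm, tracking rows (r, s, t) with s·361 + t·95 = r:
  row A: (361, 1, 0)   [1·361 + 0·95 = 361]
  row B: (95, 0, 1)   [0·361 + 1·95 = 95]
  361 = 3·95 + 76   → row C = row A − 3·row B = (76, 1, −3)   [check: 1·361 − 3·95 = 76]
  95 = 1·76 + 19   → row D = row B − 1·row C = (19, −1, 4)   [check: −1·361 + 4·95 = 19]
  76 = 4·19 + 0   → remainder 0, stop. gcd = 19 (last nonzero row D).
So gcd(95, 361) = 19, with Bézout identity −1·361 + 4·95 = 19. Containment (⊇): the Bézout identity exhibits 19 as an element of (95, 361), giving (19) ⊆ (95, 361). Containment (⊆): since 19 | 95 and 19 | 361 (95 = 19·5, 361 = 19·19), every Z-linear combination of 95 and 361 is divisible by 19, so (95, 361) ⊆ (19). Therefore (95, 361) = (19), d = 19.

Final answer: (95, 361) = (19); d = 19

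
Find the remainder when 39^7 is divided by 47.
35

Use repeated squaring. Binary(7) = 111. Walk through the bits of the exponent 7 left-to-right: at each bit after the leading one, square the running value, then multiply by 39 if the bit is 1 (always reducing mod 47):
  bit 1 = 1 (leading): start with 39.
  bit 2 = 1: square 39^2 = 1521 ≡ 17; bit is 1, so multiply 17·39 = 663 ≡ 5 (mod 47).
  bit 3 = 1: square 5^2 = 25; bit is 1, so multiply 25·39 = 975 ≡ 35 (mod 47).
Final value: 39^7 ≡ 35 (mod 47).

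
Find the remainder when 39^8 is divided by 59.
5

Use repeated squaring. Binary(8) = 1000. Walk through the bits of the exponent 8 left-to-right: at each bit after the leading one, square the running value, then multiply by 39 if the bit is 1 (always reducing mod 59):
  bit 1 = 1 (leading): start with 39.
  bit 2 = 0: square 39^2 = 1521 ≡ 46 (mod 59).
  bit 3 = 0: square 46^2 = 2116 ≡ 51 (mod 59).
  bit 4 = 0: square 51^2 = 2601 ≡ 5 (mod 59).
Final value: 39^8 ≡ 5 (mod 59).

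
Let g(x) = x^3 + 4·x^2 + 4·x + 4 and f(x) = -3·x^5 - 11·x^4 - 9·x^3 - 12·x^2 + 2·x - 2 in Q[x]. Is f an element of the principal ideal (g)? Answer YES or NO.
In Q[x] the ideal (g) consists of all multiples of g, so f ∈ (g) iff g | f, i.e. iff the remainder of f on division by g is 0. Divide f by g (g is monic, so eliminate the leading term of the running remainder at each step):
  leading term -3·x^5: subtract (-3·x^2)·g(x) = -3·x^5 - 12·x^4 - 12·x^3 - 12·x^2, leaving x^4 + 3·x^3 + 2·x - 2
  leading term x^4: subtract (x)·g(x) = x^4 + 4·x^3 + 4·x^2 + 4·x, leaving -x^3 - 4·x^2 - 2·x - 2
  leading term -x^3: subtract (-1)·g(x) = -x^3 - 4·x^2 - 4·x - 4, leaving 2·x + 2
The remainder r(x) = 2·x + 2 ≠ 0 (and deg r < deg g), so g ∤ f, i.e. f ∉ (g).

Final answer: NO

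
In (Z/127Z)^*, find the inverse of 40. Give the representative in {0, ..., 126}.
40^(−1) ≡ 54 (mod 127)

Apply the extended Euclidean algorithm to (127, 40), tracking rows (r, s, t) with s·127 + t·40 = r. Each division r_prev = q·r_cur + r_new produces the new row as (previous row) − q·(current row):
  row A: (127, 1, 0)   [1·127 + 0·40 = 127]
  row B: (40, 0, 1)   [0·127 + 1·40 = 40]
  127 = 3·40 + 7   → row C = row A − 3·row B = (7, 1, −3)   [check: 1·127 − 3·40 = 7]
  40 = 5·7 + 5   → row D = row B − 5·row C = (5, −5, 16)   [check: −5·127 + 16·40 = 5]
  7 = 1·5 + 2   → row E = row C − 1·row D = (2, 6, −19)   [check: 6·127 − 19·40 = 2]
  5 = 2·2 + 1   → row F = row D − 2·row E = (1, −17, 54)   [check: −17·127 + 54·40 = 1]
  2 = 2·1 + 0   → remainder 0, stop. gcd = 1 (last nonzero row F).
The gcd is 1, so 40 is invertible mod 127. The last nonzero row gives −17·127 + 54·40 = 1, so t = 54. So 40^(−1) ≡ 54 (mod 127). Verify: 40 · 54 = 2160 ≡ 1 (mod 127). ✓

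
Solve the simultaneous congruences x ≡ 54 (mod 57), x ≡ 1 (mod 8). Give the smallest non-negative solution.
x ≡ 225 (mod 456); the representative in [0, 456) is 225

The moduli 57, 8 are pairwise coprime, so by the CRT there is a unique solution mod 57·8 = 456.
Solve by successive substitution. Start with x ≡ 54 (mod 57).
  Combine with x ≡ 1 (mod 8): write x = 54 + 57·t and require 54 + 57·t ≡ 1 (mod 8), i.e. 57·t ≡ 1 − 54 ≡ 3 (mod 8). Since 57^(−1) ≡ 1 (mod 8) (57 ≡ 1 (mod 8)), t ≡ 1·3 ≡ 3 (mod 8). So x ≡ 54 + 57·3 = 225 (mod 456).
Unique solution in [0, 456): x = 225.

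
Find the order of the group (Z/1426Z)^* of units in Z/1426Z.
(Z/1426Z)^* consists of the classes a with gcd(a, 1426) = 1, so its order is φ(1426). φ is multiplicative, with φ(p^e) = p^e − p^(e−1). Factorise 1426 = 2 · 23 · 31. Then
  φ(1426) = (2 − 1) · (23 − 1) · (31 − 1) = 1 · 22 · 30 = 660.
Thus |(Z/1426Z)^*| = 660.

Final answer: |(Z/1426Z)^*| = 660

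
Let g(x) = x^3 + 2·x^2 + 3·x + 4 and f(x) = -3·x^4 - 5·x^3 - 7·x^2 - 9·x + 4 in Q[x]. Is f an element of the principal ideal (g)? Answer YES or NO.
In Q[x] the ideal (g) consists of all multiples of g, so f ∈ (g) iff g | f, i.e. iff the remainder of f on division by g is 0. Divide f by g (g is monic, so eliminate the leading term of the running remainder at each step):
  leading term -3·x^4: subtract (-3·x)·g(x) = -3·x^4 - 6·x^3 - 9·x^2 - 12·x, leaving x^3 + 2·x^2 + 3·x + 4
  leading term x^3: subtract (1)·g(x) = x^3 + 2·x^2 + 3·x + 4, leaving 0
The remainder is 0, so f(x) = g(x) · h(x) with h(x) = 1 - 3·x. Hence g | f, i.e. f ∈ (g).

Final answer: YES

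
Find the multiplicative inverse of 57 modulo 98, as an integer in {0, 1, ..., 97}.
Apply the extended Euclidean algorithm to (98, 57), tracking rows (r, s, t) with s·98 + t·57 = r. Each division r_prev = q·r_cur + r_new produces the new row as (previous row) − q·(current row):
  row A: (98, 1, 0)   [1·98 + 0·57 = 98]
  row B: (57, 0, 1)   [0·98 + 1·57 = 57]
  98 = 1·57 + 41   → row C = row A − 1·row B = (41, 1, −1)   [check: 1·98 − 1·57 = 41]
  57 = 1·41 + 16   → row D = row B − 1·row C = (16, −1, 2)   [check: −1·98 + 2·57 = 16]
  41 = 2·16 + 9   → row E = row C − 2·row D = (9, 3, −5)   [check: 3·98 − 5·57 = 9]
  16 = 1·9 + 7   → row F = row D − 1·row E = (7, −4, 7)   [check: −4·98 + 7·57 = 7]
  9 = 1·7 + 2   → row G = row E − 1·row F = (2, 7, −12)   [check: 7·98 − 12·57 = 2]
  7 = 3·2 + 1   → row H = row F − 3·row G = (1, −25, 43)   [check: −25·98 + 43·57 = 1]
  2 = 2·1 + 0   → remainder 0, stop. gcd = 1 (last nonzero row H).
The gcd is 1, so 57 is invertible mod 98. The last nonzero row gives −25·98 + 43·57 = 1, so t = 43. So 57^(−1) ≡ 43 (mod 98). Verify: 57 · 43 = 2451 ≡ 1 (mod 98). ✓

Final answer: 57^(−1) ≡ 43 (mod 98)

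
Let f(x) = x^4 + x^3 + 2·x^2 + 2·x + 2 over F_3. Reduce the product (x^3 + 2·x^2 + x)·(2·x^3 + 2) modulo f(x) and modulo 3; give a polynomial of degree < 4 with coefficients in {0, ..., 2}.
Multiply as integer polynomials: a · b = 2·x^6 + 4·x^5 + 2·x^4 + 2·x^3 + 4·x^2 + 2·x. Reducing coefficients mod 3: a · b ≡ 2·x^6 + x^5 + 2·x^4 + 2·x^3 + x^2 + 2·x. Now divide by f(x) = x^4 + x^3 + 2·x^2 + 2·x + 2 in F_3[x], eliminating the leading term at each step:
  leading term 2·x^6: subtract (2·x^2)·f(x) = 2·x^6 + 2·x^5 + x^4 + x^3 + x^2, leaving 2·x^5 + x^4 + x^3 + 2·x (coefficients mod 3)
  leading term 2·x^5: subtract (2·x)·f(x) = 2·x^5 + 2·x^4 + x^3 + x^2 + x, leaving 2·x^4 + 2·x^2 + x (coefficients mod 3)
  leading term 2·x^4: subtract (2)·f(x) = 2·x^4 + 2·x^3 + x^2 + x + 1, leaving x^3 + x^2 + 2 (coefficients mod 3)
The degree is now < 4, so this is the remainder. Hence a · b ≡ x^3 + x^2 + 2 in F_3[x]/(f).

Final answer: a · b ≡ x^3 + x^2 + 2 (mod f(x))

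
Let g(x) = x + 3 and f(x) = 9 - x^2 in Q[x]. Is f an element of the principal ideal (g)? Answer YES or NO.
In Q[x] the ideal (g) consists of all multiples of g, so f ∈ (g) iff g | f, i.e. iff the remainder of f on division by g is 0. Divide f by g (g is monic, so eliminate the leading term of the running remainder at each step):
  leading term -x^2: subtract (-x)·g(x) = -x^2 - 3·x, leaving 3·x + 9
  leading term 3·x: subtract (3)·g(x) = 3·x + 9, leaving 0
The remainder is 0, so f(x) = g(x) · h(x) with h(x) = 3 - x. Hence g | f, i.e. f ∈ (g).

Final answer: YES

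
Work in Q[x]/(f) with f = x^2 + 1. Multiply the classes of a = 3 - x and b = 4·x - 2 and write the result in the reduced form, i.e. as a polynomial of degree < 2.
a · b ≡ 14·x - 2 (mod f(x))

First multiply in Q[x] without reducing: a · b = -4·x^2 + 14·x - 6. Now divide by f(x) = x^2 + 1, eliminating the leading term at each step:
  leading term -4·x^2: subtract (-4)·f(x) = -4·x^2 - 4, leaving 14·x - 2
The degree is now < 2, so this is the remainder. Hence a · b ≡ 14·x - 2 in Q[x]/(f).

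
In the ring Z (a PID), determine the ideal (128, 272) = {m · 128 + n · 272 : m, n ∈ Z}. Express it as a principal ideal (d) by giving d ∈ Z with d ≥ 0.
In the PID Z, (a, b) is generated by gcd(a, b). Compute gcd(272, 128) with the extended Euclidean algorithm, tracking rows (r, s, t) with s·272 + t·128 = r:
  row A: (272, 1, 0)   [1·272 + 0·128 = 272]
  row B: (128, 0, 1)   [0·272 + 1·128 = 128]
  272 = 2·128 + 16   → row C = row A − 2·row B = (16, 1, −2)   [check: 1·272 − 2·128 = 16]
  128 = 8·16 + 0   → remainder 0, stop. gcd = 16 (last nonzero row C).
So gcd(128, 272) = 16, with Bézout identity 1·272 − 2·128 = 16. Containment (⊇): the Bézout identity exhibits 16 as an element of (128, 272), giving (16) ⊆ (128, 272). Containment (⊆): since 16 | 128 and 16 | 272 (128 = 16·8, 272 = 16·17), every Z-linear combination of 128 and 272 is divisible by 16, so (128, 272) ⊆ (16). Therefore (128, 272) = (16), d = 16.

Final answer: (128, 272) = (16); d = 16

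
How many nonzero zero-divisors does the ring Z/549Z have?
In Z/549Z each nonzero element is either a unit (gcd with 549 is 1) or a zero-divisor (gcd > 1). The number of units is φ(549): factorise 549 = 3^2 · 61, so φ(549) = (3^2 − 3^1) · (61 − 1) = 6 · 60 = 360. The nonzero elements number 549 − 1 = 548. Hence the nonzero zero-divisors number 548 − 360 = 188.

Final answer: Z/549Z has 188 nonzero zero-divisors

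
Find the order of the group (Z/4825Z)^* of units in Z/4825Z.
(Z/4825Z)^* consists of the classes a with gcd(a, 4825) = 1, so its order is φ(4825). φ is multiplicative, with φ(p^e) = p^e − p^(e−1). Factorise 4825 = 5^2 · 193. Then
  φ(4825) = (5^2 − 5^1) · (193 − 1) = 20 · 192 = 3840.
Thus |(Z/4825Z)^*| = 3840.

Final answer: |(Z/4825Z)^*| = 3840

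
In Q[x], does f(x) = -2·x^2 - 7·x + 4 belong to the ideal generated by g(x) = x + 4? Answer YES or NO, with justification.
YES

In Q[x] the ideal (g) consists of all multiples of g, so f ∈ (g) iff g | f, i.e. iff the remainder of f on division by g is 0. Divide f by g (g is monic, so eliminate the leading term of the running remainder at each step):
  leading term -2·x^2: subtract (-2·x)·g(x) = -2·x^2 - 8·x, leaving x + 4
  leading term x: subtract (1)·g(x) = x + 4, leaving 0
The remainder is 0, so f(x) = g(x) · h(x) with h(x) = 1 - 2·x. Hence g | f, i.e. f ∈ (g).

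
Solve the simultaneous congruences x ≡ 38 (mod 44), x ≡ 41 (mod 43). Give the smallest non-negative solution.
x ≡ 170 (mod 1892); the representative in [0, 1892) is 170

The moduli 44, 43 are pairwise coprime, so by the CRT there is a unique solution mod 44·43 = 1892.
Solve by successive substitution. Start with x ≡ 38 (mod 44).
  Combine with x ≡ 41 (mod 43): write x = 38 + 44·t and require 38 + 44·t ≡ 41 (mod 43), i.e. 44·t ≡ 41 − 38 ≡ 3 (mod 43). Since 44^(−1) ≡ 1 (mod 43) (44 ≡ 1 (mod 43)), t ≡ 1·3 ≡ 3 (mod 43). So x ≡ 38 + 44·3 = 170 (mod 1892).
Unique solution in [0, 1892): x = 170.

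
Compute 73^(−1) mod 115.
73^(−1) ≡ 52 (mod 115)

Apply the extended Euclidean algorithm to (115, 73), tracking rows (r, s, t) with s·115 + t·73 = r. Each division r_prev = q·r_cur + r_new produces the new row as (previous row) − q·(current row):
  row A: (115, 1, 0)   [1·115 + 0·73 = 115]
  row B: (73, 0, 1)   [0·115 + 1·73 = 73]
  115 = 1·73 + 42   → row C = row A − 1·row B = (42, 1, −1)   [check: 1·115 − 1·73 = 42]
  73 = 1·42 + 31   → row D = row B − 1·row C = (31, −1, 2)   [check: −1·115 + 2·73 = 31]
  42 = 1·31 + 11   → row E = row C − 1·row D = (11, 2, −3)   [check: 2·115 − 3·73 = 11]
  31 = 2·11 + 9   → row F = row D − 2·row E = (9, −5, 8)   [check: −5·115 + 8·73 = 9]
  11 = 1·9 + 2   → row G = row E − 1·row F = (2, 7, −11)   [check: 7·115 − 11·73 = 2]
  9 = 4·2 + 1   → row H = row F − 4·row G = (1, −33, 52)   [check: −33·115 + 52·73 = 1]
  2 = 2·1 + 0   → remainder 0, stop. gcd = 1 (last nonzero row H).
The gcd is 1, so 73 is invertible mod 115. The last nonzero row gives −33·115 + 52·73 = 1, so t = 52. So 73^(−1) ≡ 52 (mod 115). Verify: 73 · 52 = 3796 ≡ 1 (mod 115). ✓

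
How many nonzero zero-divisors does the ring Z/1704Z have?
In Z/1704Z each nonzero element is either a unit (gcd with 1704 is 1) or a zero-divisor (gcd > 1). The number of units is φ(1704): factorise 1704 = 2^3 · 3 · 71, so φ(1704) = (2^3 − 2^2) · (3 − 1) · (71 − 1) = 4 · 2 · 70 = 560. The nonzero elements number 1704 − 1 = 1703. Hence the nonzero zero-divisors number 1703 − 560 = 1143.

Final answer: Z/1704Z has 1143 nonzero zero-divisors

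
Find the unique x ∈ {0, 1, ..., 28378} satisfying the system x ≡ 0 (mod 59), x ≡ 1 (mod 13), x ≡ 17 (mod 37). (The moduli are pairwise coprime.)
The moduli 59, 13, 37 are pairwise coprime, so by the CRT there is a unique solution mod 59·13·37 = 28379.
Solve by successive substitution. Start with x ≡ 0 (mod 59).
  Combine with x ≡ 1 (mod 13): write x = 59·t and require 59·t ≡ 1 (mod 13). Since 59^(−1) ≡ 2 (mod 13) (59 ≡ 7 (mod 13)), t ≡ 2·1 ≡ 2 (mod 13). So x ≡ 59·2 = 118 (mod 767).
  Combine with x ≡ 17 (mod 37): write x = 118 + 767·t and require 118 + 767·t ≡ 17 (mod 37), i.e. 767·t ≡ 17 − 118 ≡ 10 (mod 37). Since 767^(−1) ≡ 11 (mod 37) (767 ≡ 27 (mod 37)), t ≡ 11·10 ≡ 36 (mod 37). So x ≡ 118 + 767·36 = 27730 (mod 28379).
Unique solution in [0, 28379): x = 27730.

Final answer: x ≡ 27730 (mod 28379); the representative in [0, 28379) is 27730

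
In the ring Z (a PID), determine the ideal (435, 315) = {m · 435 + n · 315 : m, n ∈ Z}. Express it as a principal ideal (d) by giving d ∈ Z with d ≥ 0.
In the PID Z, (a, b) is generated by gcd(a, b). Compute gcd(435, 315) with the extended Euclidean algorithm, tracking rows (r, s, t) with s·435 + t·315 = r:
  row A: (435, 1, 0)   [1·435 + 0·315 = 435]
  row B: (315, 0, 1)   [0·435 + 1·315 = 315]
  435 = 1·315 + 120   → row C = row A − 1·row B = (120, 1, −1)   [check: 1·435 − 1·315 = 120]
  315 = 2·120 + 75   → row D = row B − 2·row C = (75, −2, 3)   [check: −2·435 + 3·315 = 75]
  120 = 1·75 + 45   → row E = row C − 1·row D = (45, 3, −4)   [check: 3·435 − 4·315 = 45]
  75 = 1·45 + 30   → row F = row D − 1·row E = (30, −5, 7)   [check: −5·435 + 7·315 = 30]
  45 = 1·30 + 15   → row G = row E − 1·row F = (15, 8, −11)   [check: 8·435 − 11·315 = 15]
  30 = 2·15 + 0   → remainder 0, stop. gcd = 15 (last nonzero row G).
So gcd(435, 315) = 15, with Bézout identity 8·435 − 11·315 = 15. Containment (⊇): the Bézout identity exhibits 15 as an element of (435, 315), giving (15) ⊆ (435, 315). Containment (⊆): since 15 | 435 and 15 | 315 (435 = 15·29, 315 = 15·21), every Z-linear combination of 435 and 315 is divisible by 15, so (435, 315) ⊆ (15). Therefore (435, 315) = (15), d = 15.

Final answer: (435, 315) = (15); d = 15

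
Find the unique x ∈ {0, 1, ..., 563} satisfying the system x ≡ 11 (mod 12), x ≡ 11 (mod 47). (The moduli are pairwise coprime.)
x ≡ 11 (mod 564); the representative in [0, 564) is 11

The moduli 12, 47 are pairwise coprime, so by the CRT there is a unique solution mod 12·47 = 564.
Solve by successive substitution. Start with x ≡ 11 (mod 12).
  Combine with x ≡ 11 (mod 47): write x = 11 + 12·t and require 11 + 12·t ≡ 11 (mod 47), i.e. 12·t ≡ 11 − 11 ≡ 0 (mod 47). Since 12^(−1) ≡ 4 (mod 47), t ≡ 4·0 ≡ 0 (mod 47). So x ≡ 11 + 12·0 = 11 (mod 564).
Unique solution in [0, 564): x = 11.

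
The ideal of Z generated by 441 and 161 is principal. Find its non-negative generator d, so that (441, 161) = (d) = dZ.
(441, 161) = (7); d = 7

In the PID Z, (a, b) is generated by gcd(a, b). Compute gcd(441, 161) with the extended Euclidean algorithm, tracking rows (r, s, t) with s·441 + t·161 = r:
  row A: (441, 1, 0)   [1·441 + 0·161 = 441]
  row B: (161, 0, 1)   [0·441 + 1·161 = 161]
  441 = 2·161 + 119   → row C = row A − 2·row B = (119, 1, −2)   [check: 1·441 − 2·161 = 119]
  161 = 1·119 + 42   → row D = row B − 1·row C = (42, −1, 3)   [check: −1·441 + 3·161 = 42]
  119 = 2·42 + 35   → row E = row C − 2·row D = (35, 3, −8)   [check: 3·441 − 8·161 = 35]
  42 = 1·35 + 7   → row F = row D − 1·row E = (7, −4, 11)   [check: −4·441 + 11·161 = 7]
  35 = 5·7 + 0   → remainder 0, stop. gcd = 7 (last nonzero row F).
So gcd(441, 161) = 7, with Bézout identity −4·441 + 11·161 = 7. Containment (⊇): the Bézout identity exhibits 7 as an element of (441, 161), giving (7) ⊆ (441, 161). Containment (⊆): since 7 | 441 and 7 | 161 (441 = 7·63, 161 = 7·23), every Z-linear combination of 441 and 161 is divisible by 7, so (441, 161) ⊆ (7). Therefore (441, 161) = (7), d = 7.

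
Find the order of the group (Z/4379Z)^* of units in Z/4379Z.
(Z/4379Z)^* consists of the classes a with gcd(a, 4379) = 1, so its order is φ(4379). φ is multiplicative, with φ(p^e) = p^e − p^(e−1). Factorise 4379 = 29 · 151. Then
  φ(4379) = (29 − 1) · (151 − 1) = 28 · 150 = 4200.
Thus |(Z/4379Z)^*| = 4200.

Final answer: |(Z/4379Z)^*| = 4200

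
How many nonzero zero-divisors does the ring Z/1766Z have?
Z/1766Z has 883 nonzero zero-divisors

In Z/1766Z each nonzero element is either a unit (gcd with 1766 is 1) or a zero-divisor (gcd > 1). The number of units is φ(1766): factorise 1766 = 2 · 883, so φ(1766) = (2 − 1) · (883 − 1) = 1 · 882 = 882. The nonzero elements number 1766 − 1 = 1765. Hence the nonzero zero-divisors number 1765 − 882 = 883.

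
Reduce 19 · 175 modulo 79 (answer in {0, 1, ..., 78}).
Reduce the factors first: 175 ≡ 17 (mod 79), so 19 · 175 ≡ 19 · 17 (mod 79). 19 · 17 = 323. Dividing by 79: 323 = 4·79 + 7. So (19 · 175) mod 79 = 7.

Final answer: 7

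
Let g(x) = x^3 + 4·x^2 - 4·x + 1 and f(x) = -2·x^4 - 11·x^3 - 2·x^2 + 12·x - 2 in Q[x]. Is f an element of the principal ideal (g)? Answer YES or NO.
In Q[x] the ideal (g) consists of all multiples of g, so f ∈ (g) iff g | f, i.e. iff the remainder of f on division by g is 0. Divide f by g (g is monic, so eliminate the leading term of the running remainder at each step):
  leading term -2·x^4: subtract (-2·x)·g(x) = -2·x^4 - 8·x^3 + 8·x^2 - 2·x, leaving -3·x^3 - 10·x^2 + 14·x - 2
  leading term -3·x^3: subtract (-3)·g(x) = -3·x^3 - 12·x^2 + 12·x - 3, leaving 2·x^2 + 2·x + 1
The remainder r(x) = 2·x^2 + 2·x + 1 ≠ 0 (and deg r < deg g), so g ∤ f, i.e. f ∉ (g).

Final answer: NO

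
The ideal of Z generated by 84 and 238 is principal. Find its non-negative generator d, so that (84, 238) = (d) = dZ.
In the PID Z, (a, b) is generated by gcd(a, b). Compute gcd(238, 84) with the extended Euclidean algorithm, tracking rows (r, s, t) with s·238 + t·84 = r:
  row A: (238, 1, 0)   [1·238 + 0·84 = 238]
  row B: (84, 0, 1)   [0·238 + 1·84 = 84]
  238 = 2·84 + 70   → row C = row A − 2·row B = (70, 1, −2)   [check: 1·238 − 2·84 = 70]
  84 = 1·70 + 14   → row D = row B − 1·row C = (14, −1, 3)   [check: −1·238 + 3·84 = 14]
  70 = 5·14 + 0   → remainder 0, stop. gcd = 14 (last nonzero row D).
So gcd(84, 238) = 14, with Bézout identity −1·238 + 3·84 = 14. Containment (⊇): the Bézout identity exhibits 14 as an element of (84, 238), giving (14) ⊆ (84, 238). Containment (⊆): since 14 | 84 and 14 | 238 (84 = 14·6, 238 = 14·17), every Z-linear combination of 84 and 238 is divisible by 14, so (84, 238) ⊆ (14). Therefore (84, 238) = (14), d = 14.

Final answer: (84, 238) = (14); d = 14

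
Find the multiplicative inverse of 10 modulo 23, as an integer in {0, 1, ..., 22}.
10^(−1) ≡ 7 (mod 23)

Apply the extended Euclidean algorithm to (23, 10), tracking rows (r, s, t) with s·23 + t·10 = r. Each division r_prev = q·r_cur + r_new produces the new row as (previous row) − q·(current row):
  row A: (23, 1, 0)   [1·23 + 0·10 = 23]
  row B: (10, 0, 1)   [0·23 + 1·10 = 10]
  23 = 2·10 + 3   → row C = row A − 2·row B = (3, 1, −2)   [check: 1·23 − 2·10 = 3]
  10 = 3·3 + 1   → row D = row B − 3·row C = (1, −3, 7)   [check: −3·23 + 7·10 = 1]
  3 = 3·1 + 0   → remainder 0, stop. gcd = 1 (last nonzero row D).
The gcd is 1, so 10 is invertible mod 23. The last nonzero row gives −3·23 + 7·10 = 1, so t = 7. So 10^(−1) ≡ 7 (mod 23). Verify: 10 · 7 = 70 ≡ 1 (mod 23). ✓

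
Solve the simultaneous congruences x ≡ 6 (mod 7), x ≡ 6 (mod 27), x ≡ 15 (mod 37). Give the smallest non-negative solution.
x ≡ 5676 (mod 6993); the representative in [0, 6993) is 5676

The moduli 7, 27, 37 are pairwise coprime, so by the CRT there is a unique solution mod 7·27·37 = 6993.
Solve by successive substitution. Start with x ≡ 6 (mod 7).
  Combine with x ≡ 6 (mod 27): write x = 6 + 7·t and require 6 + 7·t ≡ 6 (mod 27), i.e. 7·t ≡ 6 − 6 ≡ 0 (mod 27). Since 7^(−1) ≡ 4 (mod 27), t ≡ 4·0 ≡ 0 (mod 27). So x ≡ 6 + 7·0 = 6 (mod 189).
  Combine with x ≡ 15 (mod 37): write x = 6 + 189·t and require 6 + 189·t ≡ 15 (mod 37), i.e. 189·t ≡ 15 − 6 ≡ 9 (mod 37). Since 189^(−1) ≡ 28 (mod 37) (189 ≡ 4 (mod 37)), t ≡ 28·9 ≡ 30 (mod 37). So x ≡ 6 + 189·30 = 5676 (mod 6993).
Unique solution in [0, 6993): x = 5676.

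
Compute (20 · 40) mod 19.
2

Reduce the factors first: 20 ≡ 1, 40 ≡ 2 (mod 19), so 20 · 40 ≡ 1 · 2 (mod 19). 1 · 2 = 2. Dividing by 19: 2 = 0·19 + 2. So (20 · 40) mod 19 = 2.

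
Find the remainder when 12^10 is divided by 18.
0

Use repeated squaring. Binary(10) = 1010. Walk through the bits of the exponent 10 left-to-right: at each bit after the leading one, square the running value, then multiply by 12 if the bit is 1 (always reducing mod 18):
  bit 1 = 1 (leading): start with 12.
  bit 2 = 0: square 12^2 = 144 ≡ 0 (mod 18).
  bit 3 = 1: square 0^2 = 0; bit is 1, so multiply 0·12 = 0 (mod 18).
  bit 4 = 0: square 0^2 = 0 (mod 18).
Final value: 12^10 ≡ 0 (mod 18).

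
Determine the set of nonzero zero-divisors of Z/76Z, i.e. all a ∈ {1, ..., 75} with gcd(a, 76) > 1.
An element a ∈ Z/76Z (with a ≠ 0) is a zero-divisor iff gcd(a, 76) > 1 (because a is a unit precisely when gcd(a, n) = 1, and in Z/nZ every nonzero, non-unit element is a zero-divisor). Scan a = 1, ..., 75 and keep those with gcd(a, 76) > 1:
  gcd(2, 76) = 2, gcd(4, 76) = 4, gcd(6, 76) = 2, gcd(8, 76) = 4, gcd(10, 76) = 2, gcd(12, 76) = 4, gcd(14, 76) = 2, gcd(16, 76) = 4, gcd(18, 76) = 2, gcd(19, 76) = 19, gcd(20, 76) = 4, gcd(22, 76) = 2, gcd(24, 76) = 4, gcd(26, 76) = 2, gcd(28, 76) = 4, gcd(30, 76) = 2, gcd(32, 76) = 4, gcd(34, 76) = 2, gcd(36, 76) = 4, gcd(38, 76) = 38, gcd(40, 76) = 4, gcd(42, 76) = 2, gcd(44, 76) = 4, gcd(46, 76) = 2, gcd(48, 76) = 4, gcd(50, 76) = 2, gcd(52, 76) = 4, gcd(54, 76) = 2, gcd(56, 76) = 4, gcd(57, 76) = 19, gcd(58, 76) = 2, gcd(60, 76) = 4, gcd(62, 76) = 2, gcd(64, 76) = 4, gcd(66, 76) = 2, gcd(68, 76) = 4, gcd(70, 76) = 2, gcd(72, 76) = 4, gcd(74, 76) = 2.
All other a ∈ {1, ..., 75} have gcd(a, 76) = 1 and are units. So the nonzero zero-divisors are exactly the 39 values of a appearing in this scan.

Final answer: nonzero zero-divisors of Z/76Z = {2, 4, 6, 8, 10, 12, 14, 16, 18, 19, 20, 22, 24, 26, 28, 30, 32, 34, 36, 38, 40, 42, 44, 46, 48, 50, 52, 54, 56, 57, 58, 60, 62, 64, 66, 68, 70, 72, 74}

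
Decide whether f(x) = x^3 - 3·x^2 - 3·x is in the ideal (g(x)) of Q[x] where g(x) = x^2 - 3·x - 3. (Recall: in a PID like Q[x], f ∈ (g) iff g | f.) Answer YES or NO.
In Q[x] the ideal (g) consists of all multiples of g, so f ∈ (g) iff g | f, i.e. iff the remainder of f on division by g is 0. Divide f by g (g is monic, so eliminate the leading term of the running remainder at each step):
  leading term x^3: subtract (x)·g(x) = x^3 - 3·x^2 - 3·x, leaving 0
The remainder is 0, so f(x) = g(x) · h(x) with h(x) = x. Hence g | f, i.e. f ∈ (g).

Final answer: YES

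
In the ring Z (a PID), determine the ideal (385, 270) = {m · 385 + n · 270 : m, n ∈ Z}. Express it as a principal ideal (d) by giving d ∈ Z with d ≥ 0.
In the PID Z, (a, b) is generated by gcd(a, b). Compute gcd(385, 270) with the extended Euclidean algorithm, tracking rows (r, s, t) with s·385 + t·270 = r:
  row A: (385, 1, 0)   [1·385 + 0·270 = 385]
  row B: (270, 0, 1)   [0·385 + 1·270 = 270]
  385 = 1·270 + 115   → row C = row A − 1·row B = (115, 1, −1)   [check: 1·385 − 1·270 = 115]
  270 = 2·115 + 40   → row D = row B − 2·row C = (40, −2, 3)   [check: −2·385 + 3·270 = 40]
  115 = 2·40 + 35   → row E = row C − 2·row D = (35, 5, −7)   [check: 5·385 − 7·270 = 35]
  40 = 1·35 + 5   → row F = row D − 1·row E = (5, −7, 10)   [check: −7·385 + 10·270 = 5]
  35 = 7·5 + 0   → remainder 0, stop. gcd = 5 (last nonzero row F).
So gcd(385, 270) = 5, with Bézout identity −7·385 + 10·270 = 5. Containment (⊇): the Bézout identity exhibits 5 as an element of (385, 270), giving (5) ⊆ (385, 270). Containment (⊆): since 5 | 385 and 5 | 270 (385 = 5·77, 270 = 5·54), every Z-linear combination of 385 and 270 is divisible by 5, so (385, 270) ⊆ (5). Therefore (385, 270) = (5), d = 5.

Final answer: (385, 270) = (5); d = 5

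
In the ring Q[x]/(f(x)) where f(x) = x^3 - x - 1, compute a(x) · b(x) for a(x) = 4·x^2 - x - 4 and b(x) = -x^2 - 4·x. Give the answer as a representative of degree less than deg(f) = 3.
First multiply in Q[x] without reducing: a · b = -4·x^4 - 15·x^3 + 8·x^2 + 16·x. Now divide by f(x) = x^3 - x - 1, eliminating the leading term at each step:
  leading term -4·x^4: subtract (-4·x)·f(x) = -4·x^4 + 4·x^2 + 4·x, leaving -15·x^3 + 4·x^2 + 12·x
  leading term -15·x^3: subtract (-15)·f(x) = -15·x^3 + 15·x + 15, leaving 4·x^2 - 3·x - 15
The degree is now < 3, so this is the remainder. Hence a · b ≡ 4·x^2 - 3·x - 15 in Q[x]/(f).

Final answer: a · b ≡ 4·x^2 - 3·x - 15 (mod f(x))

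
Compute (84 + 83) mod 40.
7

Reduce the summands first: 84 ≡ 4, 83 ≡ 3 (mod 40), so 84 + 83 ≡ 4 + 3 (mod 40). 4 + 3 = 7; 7 = 0·40 + 7, so (84 + 83) mod 40 = 7.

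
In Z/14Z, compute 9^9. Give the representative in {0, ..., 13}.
1

Use repeated squaring. Binary(9) = 1001. Walk through the bits of the exponent 9 left-to-right: at each bit after the leading one, square the running value, then multiply by 9 if the bit is 1 (always reducing mod 14):
  bit 1 = 1 (leading): start with 9.
  bit 2 = 0: square 9^2 = 81 ≡ 11 (mod 14).
  bit 3 = 0: square 11^2 = 121 ≡ 9 (mod 14).
  bit 4 = 1: square 9^2 = 81 ≡ 11; bit is 1, so multiply 11·9 = 99 ≡ 1 (mod 14).
Final value: 9^9 ≡ 1 (mod 14).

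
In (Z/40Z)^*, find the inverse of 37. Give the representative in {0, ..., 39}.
Apply the extended Euclidean algorithm to (40, 37), tracking rows (r, s, t) with s·40 + t·37 = r. Each division r_prev = q·r_cur + r_new produces the new row as (previous row) − q·(current row):
  row A: (40, 1, 0)   [1·40 + 0·37 = 40]
  row B: (37, 0, 1)   [0·40 + 1·37 = 37]
  40 = 1·37 + 3   → row C = row A − 1·row B = (3, 1, −1)   [check: 1·40 − 1·37 = 3]
  37 = 12·3 + 1   → row D = row B − 12·row C = (1, −12, 13)   [check: −12·40 + 13·37 = 1]
  3 = 3·1 + 0   → remainder 0, stop. gcd = 1 (last nonzero row D).
The gcd is 1, so 37 is invertible mod 40. The last nonzero row gives −12·40 + 13·37 = 1, so t = 13. So 37^(−1) ≡ 13 (mod 40). Verify: 37 · 13 = 481 ≡ 1 (mod 40). ✓

Final answer: 37^(−1) ≡ 13 (mod 40)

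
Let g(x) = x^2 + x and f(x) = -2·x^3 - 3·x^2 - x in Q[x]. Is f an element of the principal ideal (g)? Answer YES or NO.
YES

In Q[x] the ideal (g) consists of all multiples of g, so f ∈ (g) iff g | f, i.e. iff the remainder of f on division by g is 0. Divide f by g (g is monic, so eliminate the leading term of the running remainder at each step):
  leading term -2·x^3: subtract (-2·x)·g(x) = -2·x^3 - 2·x^2, leaving -x^2 - x
  leading term -x^2: subtract (-1)·g(x) = -x^2 - x, leaving 0
The remainder is 0, so f(x) = g(x) · h(x) with h(x) = -2·x - 1. Hence g | f, i.e. f ∈ (g).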